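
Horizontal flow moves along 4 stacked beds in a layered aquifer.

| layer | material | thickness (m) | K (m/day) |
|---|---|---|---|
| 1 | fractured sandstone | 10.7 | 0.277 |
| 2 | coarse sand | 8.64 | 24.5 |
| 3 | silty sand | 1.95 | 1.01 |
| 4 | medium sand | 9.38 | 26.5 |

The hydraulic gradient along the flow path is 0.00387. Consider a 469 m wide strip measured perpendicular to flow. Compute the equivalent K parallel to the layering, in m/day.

15.2

Flow is parallel to layering, so each bed carries its own Darcy discharge and the transmissivities add.
Σ(K_i·b_i) = 0.277×10.7 + 24.5×8.64 + 1.01×1.95 + 26.5×9.38 = 465.2 m²/day.
Total thickness b = 30.67 m, so K_eq = Σ(K_i·b_i)/b = 15.17 m/day.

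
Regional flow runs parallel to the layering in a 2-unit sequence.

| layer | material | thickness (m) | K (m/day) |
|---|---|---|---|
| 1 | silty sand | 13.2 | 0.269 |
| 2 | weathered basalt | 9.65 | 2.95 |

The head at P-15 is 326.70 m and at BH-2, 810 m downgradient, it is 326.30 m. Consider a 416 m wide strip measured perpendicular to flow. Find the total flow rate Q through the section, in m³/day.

6.58

Flow is parallel to layering, so each bed carries its own Darcy discharge and the transmissivities add.
Σ(K_i·b_i) = 0.269×13.2 + 2.95×9.65 = 32.02 m²/day.
Hydraulic gradient i = (326.70 − 326.30) / 810 = 0.4 / 810 = 0.0004938.
Q = Σ(K_i·b_i) · W · i = 32.02 × 416 × 0.0004938 = 6.578 m³/day.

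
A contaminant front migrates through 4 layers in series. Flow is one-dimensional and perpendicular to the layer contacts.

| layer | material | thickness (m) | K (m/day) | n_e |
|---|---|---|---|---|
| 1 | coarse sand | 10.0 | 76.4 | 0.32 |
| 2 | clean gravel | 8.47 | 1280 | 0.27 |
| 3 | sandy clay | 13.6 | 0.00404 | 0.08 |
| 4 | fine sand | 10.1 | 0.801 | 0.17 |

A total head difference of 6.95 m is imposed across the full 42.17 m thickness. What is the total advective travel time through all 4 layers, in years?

11.0

With flow normal to the layers, continuity requires the same specific discharge q through every layer.
Σ(b_i/K_i) = 10.0/76.4 + 8.47/1280 + 13.6/0.00404 + 10.1/0.801 = 3379 d.
q = Δh / Σ(b_i/K_i) = 6.95 / 3379 = 0.002057 m/day.
In each layer the seepage velocity is v_i = q/n_i, so the layer transit time is t_i = b_i·n_i / q:
  layer 1 (coarse sand): t_1 = 10.0 × 0.32 / 0.002057 = 1556 d
  layer 2 (clean gravel): t_2 = 8.47 × 0.27 / 0.002057 = 1112 d
  layer 3 (sandy clay): t_3 = 13.6 × 0.08 / 0.002057 = 529.0 d
  layer 4 (fine sand): t_4 = 10.1 × 0.17 / 0.002057 = 834.8 d
Total t = Σ t_i = 4032 days = 11.04 years.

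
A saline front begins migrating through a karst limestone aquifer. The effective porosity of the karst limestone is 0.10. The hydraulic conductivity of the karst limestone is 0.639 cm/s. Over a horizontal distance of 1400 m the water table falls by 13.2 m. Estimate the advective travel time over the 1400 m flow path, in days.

26.9

Convert K: 0.639 cm/s × 864 = 552.1 m/day.
Hydraulic gradient i = Δh / L = 13.2 / 1400 = 0.009429.
Darcy flux q = K · i = 552.1 × 0.009429 = 5.205 m/day.
Seepage velocity v = q / n_e = 5.205 / 0.10 = 52.05 m/day.
Travel time t = L / v = 1400 / 52.05 = 26.89 days.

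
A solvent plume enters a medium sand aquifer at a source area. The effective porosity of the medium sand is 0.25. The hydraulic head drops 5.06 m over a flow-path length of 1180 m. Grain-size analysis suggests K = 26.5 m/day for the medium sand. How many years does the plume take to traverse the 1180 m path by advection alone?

Hydraulic gradient i = Δh / L = 5.06 / 1180 = 0.004288.
Darcy flux q = K · i = 26.50 × 0.004288 = 0.1136 m/day.
Seepage velocity v = q / n_e = 0.1136 / 0.25 = 0.4545 m/day.
Travel time t = L / v = 1180 / 0.4545 = 2596 days = 7.108 years.

7.11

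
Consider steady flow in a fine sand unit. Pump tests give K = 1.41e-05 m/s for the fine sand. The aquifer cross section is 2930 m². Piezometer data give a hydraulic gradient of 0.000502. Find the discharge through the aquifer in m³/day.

1.79

Convert K: 1.41e-05 m/s × 86400 = 1.218 m/day.
Hydraulic gradient i = 0.000502.
Darcy's law: Q = K · A · i = 1.218 × 2930 × 0.0005020 = 1.792 m³/day.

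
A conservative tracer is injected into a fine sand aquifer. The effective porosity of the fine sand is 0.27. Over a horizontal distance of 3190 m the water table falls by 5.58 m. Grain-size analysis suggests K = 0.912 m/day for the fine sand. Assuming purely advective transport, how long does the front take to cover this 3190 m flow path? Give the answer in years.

1480

Hydraulic gradient i = Δh / L = 5.58 / 3190 = 0.001749.
Darcy flux q = K · i = 0.9120 × 0.001749 = 0.001595 m/day.
Seepage velocity v = q / n_e = 0.001595 / 0.27 = 0.005908 m/day.
Travel time t = L / v = 3190 / 0.005908 = 5.399e+05 days = 1478 years.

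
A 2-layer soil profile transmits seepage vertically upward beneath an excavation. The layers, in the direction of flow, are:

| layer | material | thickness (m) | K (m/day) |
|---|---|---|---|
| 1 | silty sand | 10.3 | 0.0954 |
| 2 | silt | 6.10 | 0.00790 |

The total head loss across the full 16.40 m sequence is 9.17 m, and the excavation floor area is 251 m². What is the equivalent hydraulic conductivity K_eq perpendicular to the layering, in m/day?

Flow is perpendicular to layering, so the layers act in series and the equivalent K is the thickness-weighted harmonic mean.
Total thickness L = 10.3 + 6.10 = 16.40 m.
Σ(b_i/K_i) = 10.3/0.0954 + 6.10/0.00790 = 880.1 d.
K_eq = L / Σ(b_i/K_i) = 16.40 / 880.1 = 0.01863 m/day.

0.0186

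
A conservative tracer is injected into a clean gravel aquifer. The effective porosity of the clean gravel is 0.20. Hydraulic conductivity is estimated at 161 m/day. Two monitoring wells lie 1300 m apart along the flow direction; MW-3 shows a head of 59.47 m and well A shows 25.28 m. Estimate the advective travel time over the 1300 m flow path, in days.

61.4

Hydraulic gradient i = (59.47 − 25.28) / 1300 = 34.19 / 1300 = 0.02630.
Darcy flux q = K · i = 161.0 × 0.02630 = 4.234 m/day.
Seepage velocity v = q / n_e = 4.234 / 0.20 = 21.17 m/day.
Travel time t = L / v = 1300 / 21.17 = 61.40 days.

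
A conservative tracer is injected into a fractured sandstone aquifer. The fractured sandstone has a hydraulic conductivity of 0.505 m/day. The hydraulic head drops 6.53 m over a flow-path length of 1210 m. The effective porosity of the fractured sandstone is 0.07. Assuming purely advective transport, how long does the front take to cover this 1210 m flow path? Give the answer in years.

85.1

Hydraulic gradient i = Δh / L = 6.53 / 1210 = 0.005397.
Darcy flux q = K · i = 0.5050 × 0.005397 = 0.002725 m/day.
Seepage velocity v = q / n_e = 0.002725 / 0.07 = 0.03893 m/day.
Travel time t = L / v = 1210 / 0.03893 = 31079 days = 85.09 years.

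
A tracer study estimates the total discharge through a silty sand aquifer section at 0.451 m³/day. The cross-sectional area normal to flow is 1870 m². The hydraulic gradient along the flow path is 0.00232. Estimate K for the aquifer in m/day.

0.104

Hydraulic gradient i = 0.00232.
From Q = K·A·i, K = Q / (A·i) = 0.451 / (1870 × 0.002320) = 0.1040 m/day.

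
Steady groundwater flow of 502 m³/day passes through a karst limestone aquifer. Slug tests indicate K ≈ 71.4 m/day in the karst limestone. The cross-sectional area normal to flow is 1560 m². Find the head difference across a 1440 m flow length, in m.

From Q = K·A·i, i = Q / (K·A) = 502 / (71.40 × 1560) = 0.004507.
Head loss Δh = i · L = 0.004507 × 1440 = 6.490 m.

6.49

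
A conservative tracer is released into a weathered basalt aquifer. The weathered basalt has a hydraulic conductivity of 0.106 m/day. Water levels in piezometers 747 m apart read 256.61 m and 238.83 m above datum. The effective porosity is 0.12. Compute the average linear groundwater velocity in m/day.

Hydraulic gradient i = (256.61 − 238.83) / 747 = 17.78 / 747 = 0.02380.
Darcy flux q = K · i = 0.1060 × 0.02380 = 0.002523 m/day.
Seepage velocity v = q / n_e = 0.002523 / 0.12 = 0.02102 m/day.

0.0210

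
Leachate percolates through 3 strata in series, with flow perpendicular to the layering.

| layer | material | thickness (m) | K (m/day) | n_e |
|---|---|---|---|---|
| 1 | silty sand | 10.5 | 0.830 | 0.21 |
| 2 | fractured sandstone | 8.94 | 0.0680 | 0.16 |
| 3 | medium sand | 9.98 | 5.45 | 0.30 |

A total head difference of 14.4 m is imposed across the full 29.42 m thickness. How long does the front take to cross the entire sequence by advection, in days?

With flow normal to the layers, continuity requires the same specific discharge q through every layer.
Σ(b_i/K_i) = 10.5/0.830 + 8.94/0.0680 + 9.98/5.45 = 146.0 d.
q = Δh / Σ(b_i/K_i) = 14.4 / 146.0 = 0.09866 m/day.
In each layer the seepage velocity is v_i = q/n_i, so the layer transit time is t_i = b_i·n_i / q:
  layer 1 (silty sand): t_1 = 10.5 × 0.21 / 0.09866 = 22.35 d
  layer 2 (fractured sandstone): t_2 = 8.94 × 0.16 / 0.09866 = 14.50 d
  layer 3 (medium sand): t_3 = 9.98 × 0.30 / 0.09866 = 30.35 d
Total t = Σ t_i = 67.19 days.

67.2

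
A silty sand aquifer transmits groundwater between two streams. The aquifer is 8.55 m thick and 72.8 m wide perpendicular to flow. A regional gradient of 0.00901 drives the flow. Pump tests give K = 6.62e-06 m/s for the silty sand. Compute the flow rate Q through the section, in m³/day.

Convert K: 6.62e-06 m/s × 86400 = 0.5720 m/day.
Cross-sectional area A = 72.8 × 8.55 = 622.4 m².
Hydraulic gradient i = 0.00901.
Darcy's law: Q = K · A · i = 0.5720 × 622.4 × 0.009010 = 3.208 m³/day.

3.21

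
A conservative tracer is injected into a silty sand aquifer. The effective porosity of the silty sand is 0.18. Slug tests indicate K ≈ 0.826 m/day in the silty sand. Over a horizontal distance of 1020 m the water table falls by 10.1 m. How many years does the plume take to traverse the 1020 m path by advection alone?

Hydraulic gradient i = Δh / L = 10.1 / 1020 = 0.009902.
Darcy flux q = K · i = 0.8260 × 0.009902 = 0.008179 m/day.
Seepage velocity v = q / n_e = 0.008179 / 0.18 = 0.04544 m/day.
Travel time t = L / v = 1020 / 0.04544 = 22448 days = 61.46 years.

61.5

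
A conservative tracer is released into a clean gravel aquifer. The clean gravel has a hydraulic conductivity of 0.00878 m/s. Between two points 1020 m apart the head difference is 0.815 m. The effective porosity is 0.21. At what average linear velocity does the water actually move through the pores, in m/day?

2.89

Convert K: 0.00878 m/s × 86400 = 758.6 m/day.
Hydraulic gradient i = Δh / L = 0.815 / 1020 = 0.0007990.
Darcy flux q = K · i = 758.6 × 0.0007990 = 0.6061 m/day.
Seepage velocity v = q / n_e = 0.6061 / 0.21 = 2.886 m/day.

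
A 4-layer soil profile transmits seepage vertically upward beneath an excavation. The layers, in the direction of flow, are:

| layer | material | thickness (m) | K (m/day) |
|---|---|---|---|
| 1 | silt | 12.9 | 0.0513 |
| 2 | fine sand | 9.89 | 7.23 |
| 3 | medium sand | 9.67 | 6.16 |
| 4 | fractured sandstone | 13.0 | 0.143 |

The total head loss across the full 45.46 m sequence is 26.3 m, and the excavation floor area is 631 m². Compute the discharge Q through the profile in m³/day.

Flow is perpendicular to layering, so the layers act in series and the equivalent K is the thickness-weighted harmonic mean.
Total thickness L = 12.9 + 9.89 + 9.67 + 13.0 = 45.46 m.
Σ(b_i/K_i) = 12.9/0.0513 + 9.89/7.23 + 9.67/6.16 + 13.0/0.143 = 345.3 d.
K_eq = L / Σ(b_i/K_i) = 45.46 / 345.3 = 0.1317 m/day.
Q = K_eq · A · (Δh/L) = 0.1317 × 631 × (26.3/45.46) = 48.06 m³/day.

48.1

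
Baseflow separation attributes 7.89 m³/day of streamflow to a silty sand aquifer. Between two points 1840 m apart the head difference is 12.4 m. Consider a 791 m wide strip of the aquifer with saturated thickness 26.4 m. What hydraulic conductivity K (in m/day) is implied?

Cross-sectional area A = 791 × 26.4 = 20882 m².
Hydraulic gradient i = Δh / L = 12.4 / 1840 = 0.006739.
From Q = K·A·i, K = Q / (A·i) = 7.89 / (20882 × 0.006739) = 0.05607 m/day.

0.0561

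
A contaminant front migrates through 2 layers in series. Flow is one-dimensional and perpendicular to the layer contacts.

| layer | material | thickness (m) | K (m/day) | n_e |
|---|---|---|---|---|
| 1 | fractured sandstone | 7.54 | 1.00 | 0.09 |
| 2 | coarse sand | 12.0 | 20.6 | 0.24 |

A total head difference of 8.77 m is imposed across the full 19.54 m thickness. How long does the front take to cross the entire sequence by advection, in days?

With flow normal to the layers, continuity requires the same specific discharge q through every layer.
Σ(b_i/K_i) = 7.54/1.00 + 12.0/20.6 = 8.123 d.
q = Δh / Σ(b_i/K_i) = 8.77 / 8.123 = 1.080 m/day.
In each layer the seepage velocity is v_i = q/n_i, so the layer transit time is t_i = b_i·n_i / q:
  layer 1 (fractured sandstone): t_1 = 7.54 × 0.09 / 1.080 = 0.6285 d
  layer 2 (coarse sand): t_2 = 12.0 × 0.24 / 1.080 = 2.667 d
Total t = Σ t_i = 3.296 days.

3.30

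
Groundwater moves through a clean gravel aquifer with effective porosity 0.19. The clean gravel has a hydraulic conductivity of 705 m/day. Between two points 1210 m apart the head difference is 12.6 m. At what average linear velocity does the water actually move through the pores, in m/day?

Hydraulic gradient i = Δh / L = 12.6 / 1210 = 0.01041.
Darcy flux q = K · i = 705.0 × 0.01041 = 7.341 m/day.
Seepage velocity v = q / n_e = 7.341 / 0.19 = 38.64 m/day.

38.6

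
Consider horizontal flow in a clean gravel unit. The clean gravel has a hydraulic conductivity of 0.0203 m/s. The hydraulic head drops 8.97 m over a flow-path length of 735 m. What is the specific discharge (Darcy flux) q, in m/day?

21.4

Convert K: 0.0203 m/s × 86400 = 1754 m/day.
Hydraulic gradient i = Δh / L = 8.97 / 735 = 0.01220.
Specific discharge q = K · i = 1754 × 0.01220 = 21.40 m/day.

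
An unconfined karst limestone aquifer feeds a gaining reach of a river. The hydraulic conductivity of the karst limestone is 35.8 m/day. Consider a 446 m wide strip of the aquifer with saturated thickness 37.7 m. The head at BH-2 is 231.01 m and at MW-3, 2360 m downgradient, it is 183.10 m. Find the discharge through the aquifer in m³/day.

12200

Cross-sectional area A = 446 × 37.7 = 16814 m².
Hydraulic gradient i = (231.01 − 183.10) / 2360 = 47.91 / 2360 = 0.02030.
Darcy's law: Q = K · A · i = 35.80 × 16814 × 0.02030 = 12220 m³/day.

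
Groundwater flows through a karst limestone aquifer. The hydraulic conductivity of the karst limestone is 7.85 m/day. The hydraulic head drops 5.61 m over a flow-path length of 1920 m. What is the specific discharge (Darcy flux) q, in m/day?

Hydraulic gradient i = Δh / L = 5.61 / 1920 = 0.002922.
Specific discharge q = K · i = 7.850 × 0.002922 = 0.02294 m/day.

0.0229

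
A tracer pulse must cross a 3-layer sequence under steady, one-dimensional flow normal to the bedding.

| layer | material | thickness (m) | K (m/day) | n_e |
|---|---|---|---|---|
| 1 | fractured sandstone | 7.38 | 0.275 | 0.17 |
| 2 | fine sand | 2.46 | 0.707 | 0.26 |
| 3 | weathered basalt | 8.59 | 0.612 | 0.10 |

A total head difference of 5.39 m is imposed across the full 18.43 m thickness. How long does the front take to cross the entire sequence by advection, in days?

With flow normal to the layers, continuity requires the same specific discharge q through every layer.
Σ(b_i/K_i) = 7.38/0.275 + 2.46/0.707 + 8.59/0.612 = 44.35 d.
q = Δh / Σ(b_i/K_i) = 5.39 / 44.35 = 0.1215 m/day.
In each layer the seepage velocity is v_i = q/n_i, so the layer transit time is t_i = b_i·n_i / q:
  layer 1 (fractured sandstone): t_1 = 7.38 × 0.17 / 0.1215 = 10.32 d
  layer 2 (fine sand): t_2 = 2.46 × 0.26 / 0.1215 = 5.263 d
  layer 3 (weathered basalt): t_3 = 8.59 × 0.10 / 0.1215 = 7.068 d
Total t = Σ t_i = 22.65 days.

22.7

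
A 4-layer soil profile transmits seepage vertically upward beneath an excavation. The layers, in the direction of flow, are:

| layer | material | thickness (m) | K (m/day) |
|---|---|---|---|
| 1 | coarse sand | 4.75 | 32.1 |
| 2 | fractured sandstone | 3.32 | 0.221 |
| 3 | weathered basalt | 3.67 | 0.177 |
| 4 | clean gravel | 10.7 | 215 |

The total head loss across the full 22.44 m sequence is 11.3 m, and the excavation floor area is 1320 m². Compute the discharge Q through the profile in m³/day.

Flow is perpendicular to layering, so the layers act in series and the equivalent K is the thickness-weighted harmonic mean.
Total thickness L = 4.75 + 3.32 + 3.67 + 10.7 = 22.44 m.
Σ(b_i/K_i) = 4.75/32.1 + 3.32/0.221 + 3.67/0.177 + 10.7/215 = 35.95 d.
K_eq = L / Σ(b_i/K_i) = 22.44 / 35.95 = 0.6241 m/day.
Q = K_eq · A · (Δh/L) = 0.6241 × 1320 × (11.3/22.44) = 414.9 m³/day.

415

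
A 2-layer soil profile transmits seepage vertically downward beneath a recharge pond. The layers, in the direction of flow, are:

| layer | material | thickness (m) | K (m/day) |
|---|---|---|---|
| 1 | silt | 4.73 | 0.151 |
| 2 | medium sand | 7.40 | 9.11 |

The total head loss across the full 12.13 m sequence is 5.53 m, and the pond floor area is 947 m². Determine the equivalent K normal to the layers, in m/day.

0.377

Flow is perpendicular to layering, so the layers act in series and the equivalent K is the thickness-weighted harmonic mean.
Total thickness L = 4.73 + 7.40 = 12.13 m.
Σ(b_i/K_i) = 4.73/0.151 + 7.40/9.11 = 32.14 d.
K_eq = L / Σ(b_i/K_i) = 12.13 / 32.14 = 0.3774 m/day.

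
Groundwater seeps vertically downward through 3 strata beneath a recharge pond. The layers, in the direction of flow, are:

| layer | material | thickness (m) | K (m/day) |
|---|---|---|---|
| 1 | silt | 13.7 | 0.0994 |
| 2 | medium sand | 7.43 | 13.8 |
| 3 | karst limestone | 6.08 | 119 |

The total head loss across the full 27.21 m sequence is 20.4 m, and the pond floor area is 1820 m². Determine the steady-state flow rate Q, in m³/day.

Flow is perpendicular to layering, so the layers act in series and the equivalent K is the thickness-weighted harmonic mean.
Total thickness L = 13.7 + 7.43 + 6.08 = 27.21 m.
Σ(b_i/K_i) = 13.7/0.0994 + 7.43/13.8 + 6.08/119 = 138.4 d.
K_eq = L / Σ(b_i/K_i) = 27.21 / 138.4 = 0.1966 m/day.
Q = K_eq · A · (Δh/L) = 0.1966 × 1820 × (20.4/27.21) = 268.2 m³/day.

268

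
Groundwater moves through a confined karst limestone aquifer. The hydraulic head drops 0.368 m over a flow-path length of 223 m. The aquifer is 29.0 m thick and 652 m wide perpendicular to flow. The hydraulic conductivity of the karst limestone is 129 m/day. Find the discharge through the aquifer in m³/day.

4030

Cross-sectional area A = 652 × 29.0 = 18908 m².
Hydraulic gradient i = Δh / L = 0.368 / 223 = 0.001650.
Darcy's law: Q = K · A · i = 129.0 × 18908 × 0.001650 = 4025 m³/day.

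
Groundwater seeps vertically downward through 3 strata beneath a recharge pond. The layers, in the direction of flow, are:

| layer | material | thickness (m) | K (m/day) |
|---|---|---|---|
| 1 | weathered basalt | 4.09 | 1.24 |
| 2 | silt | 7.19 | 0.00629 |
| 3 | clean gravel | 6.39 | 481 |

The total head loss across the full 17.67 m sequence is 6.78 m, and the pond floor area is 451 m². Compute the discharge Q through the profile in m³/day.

2.67

Flow is perpendicular to layering, so the layers act in series and the equivalent K is the thickness-weighted harmonic mean.
Total thickness L = 4.09 + 7.19 + 6.39 = 17.67 m.
Σ(b_i/K_i) = 4.09/1.24 + 7.19/0.00629 + 6.39/481 = 1146 d.
K_eq = L / Σ(b_i/K_i) = 17.67 / 1146 = 0.01541 m/day.
Q = K_eq · A · (Δh/L) = 0.01541 × 451 × (6.78/17.67) = 2.667 m³/day.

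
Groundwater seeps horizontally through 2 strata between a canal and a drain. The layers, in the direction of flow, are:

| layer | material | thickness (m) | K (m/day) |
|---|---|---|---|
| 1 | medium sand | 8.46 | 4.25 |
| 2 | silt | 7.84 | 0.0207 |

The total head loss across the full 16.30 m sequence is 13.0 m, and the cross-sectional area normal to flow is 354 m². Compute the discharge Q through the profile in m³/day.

Flow is perpendicular to layering, so the layers act in series and the equivalent K is the thickness-weighted harmonic mean.
Total thickness L = 8.46 + 7.84 = 16.30 m.
Σ(b_i/K_i) = 8.46/4.25 + 7.84/0.0207 = 380.7 d.
K_eq = L / Σ(b_i/K_i) = 16.30 / 380.7 = 0.04281 m/day.
Q = K_eq · A · (Δh/L) = 0.04281 × 354 × (13.0/16.30) = 12.09 m³/day.

12.1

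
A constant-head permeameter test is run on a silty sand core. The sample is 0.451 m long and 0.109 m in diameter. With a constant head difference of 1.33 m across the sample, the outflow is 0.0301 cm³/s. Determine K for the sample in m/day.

0.0945

Cross-sectional area A = π·(d/2)² = π × (0.109/2)² = 0.009331 m².
Convert discharge: 0.0301 cm³/s = 3.010e-08 m³/s.
Darcy's law rearranged: K = Q·L / (A·Δh) = 3.010e-08 × 0.451 / (0.009331 × 1.33) = 1.094e-06 m/s = 0.09451 m/day.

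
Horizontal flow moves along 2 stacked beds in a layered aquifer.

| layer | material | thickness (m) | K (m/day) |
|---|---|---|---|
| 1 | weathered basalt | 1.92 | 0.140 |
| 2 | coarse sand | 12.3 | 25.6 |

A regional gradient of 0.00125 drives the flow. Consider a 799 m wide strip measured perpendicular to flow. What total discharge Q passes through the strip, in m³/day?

315

Flow is parallel to layering, so each bed carries its own Darcy discharge and the transmissivities add.
Σ(K_i·b_i) = 0.140×1.92 + 25.6×12.3 = 315.1 m²/day.
Hydraulic gradient i = 0.00125.
Q = Σ(K_i·b_i) · W · i = 315.1 × 799 × 0.001250 = 314.8 m³/day.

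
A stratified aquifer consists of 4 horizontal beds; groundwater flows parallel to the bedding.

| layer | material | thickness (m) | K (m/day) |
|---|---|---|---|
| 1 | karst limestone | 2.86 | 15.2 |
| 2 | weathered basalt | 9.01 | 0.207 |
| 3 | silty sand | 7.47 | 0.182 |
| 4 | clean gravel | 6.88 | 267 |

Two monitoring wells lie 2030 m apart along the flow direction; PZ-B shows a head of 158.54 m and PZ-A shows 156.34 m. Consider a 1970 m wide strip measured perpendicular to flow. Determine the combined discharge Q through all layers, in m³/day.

4020

Flow is parallel to layering, so each bed carries its own Darcy discharge and the transmissivities add.
Σ(K_i·b_i) = 15.2×2.86 + 0.207×9.01 + 0.182×7.47 + 267×6.88 = 1884 m²/day.
Hydraulic gradient i = (158.54 − 156.34) / 2030 = 2.2 / 2030 = 0.001084.
Q = Σ(K_i·b_i) · W · i = 1884 × 1970 × 0.001084 = 4022 m³/day.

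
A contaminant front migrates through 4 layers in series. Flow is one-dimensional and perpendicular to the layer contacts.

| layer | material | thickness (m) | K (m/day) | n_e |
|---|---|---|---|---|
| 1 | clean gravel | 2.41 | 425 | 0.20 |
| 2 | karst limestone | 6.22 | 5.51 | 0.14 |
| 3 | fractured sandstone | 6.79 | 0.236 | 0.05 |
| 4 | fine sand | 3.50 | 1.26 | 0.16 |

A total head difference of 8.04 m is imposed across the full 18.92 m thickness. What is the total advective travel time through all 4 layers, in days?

With flow normal to the layers, continuity requires the same specific discharge q through every layer.
Σ(b_i/K_i) = 2.41/425 + 6.22/5.51 + 6.79/0.236 + 3.50/1.26 = 32.68 d.
q = Δh / Σ(b_i/K_i) = 8.04 / 32.68 = 0.2460 m/day.
In each layer the seepage velocity is v_i = q/n_i, so the layer transit time is t_i = b_i·n_i / q:
  layer 1 (clean gravel): t_1 = 2.41 × 0.20 / 0.2460 = 1.959 d
  layer 2 (karst limestone): t_2 = 6.22 × 0.14 / 0.2460 = 3.540 d
  layer 3 (fractured sandstone): t_3 = 6.79 × 0.05 / 0.2460 = 1.380 d
  layer 4 (fine sand): t_4 = 3.50 × 0.16 / 0.2460 = 2.276 d
Total t = Σ t_i = 9.156 days.

9.16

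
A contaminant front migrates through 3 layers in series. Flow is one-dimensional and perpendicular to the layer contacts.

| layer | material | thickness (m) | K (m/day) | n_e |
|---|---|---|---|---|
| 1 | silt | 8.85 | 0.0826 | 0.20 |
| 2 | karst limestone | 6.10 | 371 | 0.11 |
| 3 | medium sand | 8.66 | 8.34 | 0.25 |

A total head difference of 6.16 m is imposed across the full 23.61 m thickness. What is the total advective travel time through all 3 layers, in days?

With flow normal to the layers, continuity requires the same specific discharge q through every layer.
Σ(b_i/K_i) = 8.85/0.0826 + 6.10/371 + 8.66/8.34 = 108.2 d.
q = Δh / Σ(b_i/K_i) = 6.16 / 108.2 = 0.05693 m/day.
In each layer the seepage velocity is v_i = q/n_i, so the layer transit time is t_i = b_i·n_i / q:
  layer 1 (silt): t_1 = 8.85 × 0.20 / 0.05693 = 31.09 d
  layer 2 (karst limestone): t_2 = 6.10 × 0.11 / 0.05693 = 11.79 d
  layer 3 (medium sand): t_3 = 8.66 × 0.25 / 0.05693 = 38.03 d
Total t = Σ t_i = 80.90 days.

80.9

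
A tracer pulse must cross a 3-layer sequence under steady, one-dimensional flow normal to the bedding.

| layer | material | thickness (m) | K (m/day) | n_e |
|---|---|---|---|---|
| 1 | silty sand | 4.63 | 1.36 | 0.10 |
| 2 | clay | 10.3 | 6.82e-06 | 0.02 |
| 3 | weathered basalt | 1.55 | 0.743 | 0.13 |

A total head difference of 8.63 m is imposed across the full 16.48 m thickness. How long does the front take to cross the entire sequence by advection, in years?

With flow normal to the layers, continuity requires the same specific discharge q through every layer.
Σ(b_i/K_i) = 4.63/1.36 + 10.3/6.82e-06 + 1.55/0.743 = 1.510e+06 d.
q = Δh / Σ(b_i/K_i) = 8.63 / 1.510e+06 = 5.714e-06 m/day.
In each layer the seepage velocity is v_i = q/n_i, so the layer transit time is t_i = b_i·n_i / q:
  layer 1 (silty sand): t_1 = 4.63 × 0.10 / 5.714e-06 = 81026 d
  layer 2 (clay): t_2 = 10.3 × 0.02 / 5.714e-06 = 36050 d
  layer 3 (weathered basalt): t_3 = 1.55 × 0.13 / 5.714e-06 = 35263 d
Total t = Σ t_i = 1.523e+05 days = 417.1 years.

417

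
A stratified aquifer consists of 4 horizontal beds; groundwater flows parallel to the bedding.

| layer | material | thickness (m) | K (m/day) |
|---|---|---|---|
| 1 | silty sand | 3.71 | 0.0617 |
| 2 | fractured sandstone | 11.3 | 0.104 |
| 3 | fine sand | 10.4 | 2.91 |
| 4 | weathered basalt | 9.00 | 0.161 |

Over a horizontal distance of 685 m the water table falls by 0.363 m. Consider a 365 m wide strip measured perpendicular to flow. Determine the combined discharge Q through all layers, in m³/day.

6.41

Flow is parallel to layering, so each bed carries its own Darcy discharge and the transmissivities add.
Σ(K_i·b_i) = 0.0617×3.71 + 0.104×11.3 + 2.91×10.4 + 0.161×9.00 = 33.12 m²/day.
Hydraulic gradient i = Δh / L = 0.363 / 685 = 0.0005299.
Q = Σ(K_i·b_i) · W · i = 33.12 × 365 × 0.0005299 = 6.406 m³/day.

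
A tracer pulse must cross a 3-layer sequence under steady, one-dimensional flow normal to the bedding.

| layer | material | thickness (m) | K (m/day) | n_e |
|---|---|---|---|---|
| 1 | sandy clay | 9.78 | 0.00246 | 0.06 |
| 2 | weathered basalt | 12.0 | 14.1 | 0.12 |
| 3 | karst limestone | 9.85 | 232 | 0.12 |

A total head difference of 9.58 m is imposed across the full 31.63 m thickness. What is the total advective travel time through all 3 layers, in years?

3.65

With flow normal to the layers, continuity requires the same specific discharge q through every layer.
Σ(b_i/K_i) = 9.78/0.00246 + 12.0/14.1 + 9.85/232 = 3977 d.
q = Δh / Σ(b_i/K_i) = 9.58 / 3977 = 0.002409 m/day.
In each layer the seepage velocity is v_i = q/n_i, so the layer transit time is t_i = b_i·n_i / q:
  layer 1 (sandy clay): t_1 = 9.78 × 0.06 / 0.002409 = 243.6 d
  layer 2 (weathered basalt): t_2 = 12.0 × 0.12 / 0.002409 = 597.7 d
  layer 3 (karst limestone): t_3 = 9.85 × 0.12 / 0.002409 = 490.6 d
Total t = Σ t_i = 1332 days = 3.647 years.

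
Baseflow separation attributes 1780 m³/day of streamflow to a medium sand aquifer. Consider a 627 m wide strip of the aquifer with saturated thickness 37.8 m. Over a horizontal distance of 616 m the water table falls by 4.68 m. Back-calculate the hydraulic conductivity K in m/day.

Cross-sectional area A = 627 × 37.8 = 23701 m².
Hydraulic gradient i = Δh / L = 4.68 / 616 = 0.007597.
From Q = K·A·i, K = Q / (A·i) = 1780 / (23701 × 0.007597) = 9.885 m/day.

9.89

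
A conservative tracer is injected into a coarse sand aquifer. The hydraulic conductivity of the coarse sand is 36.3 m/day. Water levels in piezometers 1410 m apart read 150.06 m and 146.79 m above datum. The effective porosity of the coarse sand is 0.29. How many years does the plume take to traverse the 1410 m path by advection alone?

Hydraulic gradient i = (150.06 − 146.79) / 1410 = 3.27 / 1410 = 0.002319.
Darcy flux q = K · i = 36.30 × 0.002319 = 0.08419 m/day.
Seepage velocity v = q / n_e = 0.08419 / 0.29 = 0.2903 m/day.
Travel time t = L / v = 1410 / 0.2903 = 4857 days = 13.30 years.

13.3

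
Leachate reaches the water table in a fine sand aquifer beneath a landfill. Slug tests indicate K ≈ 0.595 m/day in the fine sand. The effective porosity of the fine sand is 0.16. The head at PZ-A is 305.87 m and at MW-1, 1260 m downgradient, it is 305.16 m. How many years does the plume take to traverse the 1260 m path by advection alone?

1650

Hydraulic gradient i = (305.87 − 305.16) / 1260 = 0.71 / 1260 = 0.0005635.
Darcy flux q = K · i = 0.5950 × 0.0005635 = 0.0003353 m/day.
Seepage velocity v = q / n_e = 0.0003353 / 0.16 = 0.002095 m/day.
Travel time t = L / v = 1260 / 0.002095 = 6.013e+05 days = 1646 years.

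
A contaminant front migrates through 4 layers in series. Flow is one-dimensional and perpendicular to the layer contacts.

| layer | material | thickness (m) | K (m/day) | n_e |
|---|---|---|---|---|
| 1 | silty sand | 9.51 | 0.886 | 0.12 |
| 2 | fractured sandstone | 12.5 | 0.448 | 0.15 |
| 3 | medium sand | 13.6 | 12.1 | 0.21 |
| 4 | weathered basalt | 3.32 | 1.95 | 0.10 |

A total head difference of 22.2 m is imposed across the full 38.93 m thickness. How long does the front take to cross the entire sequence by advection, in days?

With flow normal to the layers, continuity requires the same specific discharge q through every layer.
Σ(b_i/K_i) = 9.51/0.886 + 12.5/0.448 + 13.6/12.1 + 3.32/1.95 = 41.46 d.
q = Δh / Σ(b_i/K_i) = 22.2 / 41.46 = 0.5354 m/day.
In each layer the seepage velocity is v_i = q/n_i, so the layer transit time is t_i = b_i·n_i / q:
  layer 1 (silty sand): t_1 = 9.51 × 0.12 / 0.5354 = 2.131 d
  layer 2 (fractured sandstone): t_2 = 12.5 × 0.15 / 0.5354 = 3.502 d
  layer 3 (medium sand): t_3 = 13.6 × 0.21 / 0.5354 = 5.334 d
  layer 4 (weathered basalt): t_4 = 3.32 × 0.10 / 0.5354 = 0.6201 d
Total t = Σ t_i = 11.59 days.

11.6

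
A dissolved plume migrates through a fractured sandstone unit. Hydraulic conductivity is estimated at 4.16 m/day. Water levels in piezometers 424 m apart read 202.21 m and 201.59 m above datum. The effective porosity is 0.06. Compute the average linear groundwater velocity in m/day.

Hydraulic gradient i = (202.21 − 201.59) / 424 = 0.62 / 424 = 0.001462.
Darcy flux q = K · i = 4.160 × 0.001462 = 0.006083 m/day.
Seepage velocity v = q / n_e = 0.006083 / 0.06 = 0.1014 m/day.

0.101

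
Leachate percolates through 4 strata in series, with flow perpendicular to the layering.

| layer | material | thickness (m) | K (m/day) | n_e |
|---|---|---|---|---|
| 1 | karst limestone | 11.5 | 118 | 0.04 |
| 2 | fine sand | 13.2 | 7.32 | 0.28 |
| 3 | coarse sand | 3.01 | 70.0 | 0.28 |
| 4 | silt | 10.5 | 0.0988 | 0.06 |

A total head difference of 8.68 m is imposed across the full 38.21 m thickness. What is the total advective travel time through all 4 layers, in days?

70.2

With flow normal to the layers, continuity requires the same specific discharge q through every layer.
Σ(b_i/K_i) = 11.5/118 + 13.2/7.32 + 3.01/70.0 + 10.5/0.0988 = 108.2 d.
q = Δh / Σ(b_i/K_i) = 8.68 / 108.2 = 0.08021 m/day.
In each layer the seepage velocity is v_i = q/n_i, so the layer transit time is t_i = b_i·n_i / q:
  layer 1 (karst limestone): t_1 = 11.5 × 0.04 / 0.08021 = 5.735 d
  layer 2 (fine sand): t_2 = 13.2 × 0.28 / 0.08021 = 46.08 d
  layer 3 (coarse sand): t_3 = 3.01 × 0.28 / 0.08021 = 10.51 d
  layer 4 (silt): t_4 = 10.5 × 0.06 / 0.08021 = 7.855 d
Total t = Σ t_i = 70.18 days.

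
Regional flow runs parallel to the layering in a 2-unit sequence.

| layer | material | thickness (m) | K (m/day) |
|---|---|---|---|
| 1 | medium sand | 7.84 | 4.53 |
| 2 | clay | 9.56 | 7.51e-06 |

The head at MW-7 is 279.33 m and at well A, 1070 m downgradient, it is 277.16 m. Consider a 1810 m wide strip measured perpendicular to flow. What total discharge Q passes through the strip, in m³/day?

130

Flow is parallel to layering, so each bed carries its own Darcy discharge and the transmissivities add.
Σ(K_i·b_i) = 4.53×7.84 + 7.51e-06×9.56 = 35.52 m²/day.
Hydraulic gradient i = (279.33 − 277.16) / 1070 = 2.17 / 1070 = 0.002028.
Q = Σ(K_i·b_i) · W · i = 35.52 × 1810 × 0.002028 = 130.4 m³/day.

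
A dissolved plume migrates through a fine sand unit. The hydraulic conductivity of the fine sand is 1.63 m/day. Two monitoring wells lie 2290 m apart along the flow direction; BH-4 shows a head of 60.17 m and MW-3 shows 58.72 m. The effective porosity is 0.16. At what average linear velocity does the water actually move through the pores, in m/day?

Hydraulic gradient i = (60.17 − 58.72) / 2290 = 1.45 / 2290 = 0.0006332.
Darcy flux q = K · i = 1.630 × 0.0006332 = 0.001032 m/day.
Seepage velocity v = q / n_e = 0.001032 / 0.16 = 0.006451 m/day.

0.00645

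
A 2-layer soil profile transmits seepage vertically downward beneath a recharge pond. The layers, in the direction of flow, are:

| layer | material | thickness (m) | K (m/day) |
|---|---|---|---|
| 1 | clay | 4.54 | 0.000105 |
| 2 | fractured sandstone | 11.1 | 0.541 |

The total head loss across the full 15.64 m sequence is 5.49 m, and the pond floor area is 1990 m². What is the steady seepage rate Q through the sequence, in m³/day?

0.253

Flow is perpendicular to layering, so the layers act in series and the equivalent K is the thickness-weighted harmonic mean.
Total thickness L = 4.54 + 11.1 = 15.64 m.
Σ(b_i/K_i) = 4.54/0.000105 + 11.1/0.541 = 43259 d.
K_eq = L / Σ(b_i/K_i) = 15.64 / 43259 = 0.0003615 m/day.
Q = K_eq · A · (Δh/L) = 0.0003615 × 1990 × (5.49/15.64) = 0.2526 m³/day.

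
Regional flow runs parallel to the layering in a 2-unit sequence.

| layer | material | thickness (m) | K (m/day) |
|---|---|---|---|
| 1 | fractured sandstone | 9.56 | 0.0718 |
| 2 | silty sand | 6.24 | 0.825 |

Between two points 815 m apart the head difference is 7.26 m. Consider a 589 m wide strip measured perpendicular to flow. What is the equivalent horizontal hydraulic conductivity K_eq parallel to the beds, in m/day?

Flow is parallel to layering, so each bed carries its own Darcy discharge and the transmissivities add.
Σ(K_i·b_i) = 0.0718×9.56 + 0.825×6.24 = 5.834 m²/day.
Total thickness b = 15.80 m, so K_eq = Σ(K_i·b_i)/b = 0.3693 m/day.

0.369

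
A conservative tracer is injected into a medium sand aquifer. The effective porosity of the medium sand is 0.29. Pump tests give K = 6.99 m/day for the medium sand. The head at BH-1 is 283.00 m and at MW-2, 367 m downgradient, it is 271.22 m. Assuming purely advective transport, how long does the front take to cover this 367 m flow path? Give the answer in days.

474

Hydraulic gradient i = (283.00 − 271.22) / 367 = 11.78 / 367 = 0.03210.
Darcy flux q = K · i = 6.990 × 0.03210 = 0.2244 m/day.
Seepage velocity v = q / n_e = 0.2244 / 0.29 = 0.7737 m/day.
Travel time t = L / v = 367 / 0.7737 = 474.4 days.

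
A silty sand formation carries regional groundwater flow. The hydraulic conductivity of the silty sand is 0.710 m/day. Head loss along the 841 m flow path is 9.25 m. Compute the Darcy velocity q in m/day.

Hydraulic gradient i = Δh / L = 9.25 / 841 = 0.01100.
Specific discharge q = K · i = 0.7100 × 0.01100 = 0.007809 m/day.

0.00781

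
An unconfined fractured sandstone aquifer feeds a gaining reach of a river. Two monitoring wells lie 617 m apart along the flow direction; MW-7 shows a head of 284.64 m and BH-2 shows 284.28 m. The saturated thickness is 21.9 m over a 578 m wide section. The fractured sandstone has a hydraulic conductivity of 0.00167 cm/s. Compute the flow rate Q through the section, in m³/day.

10.7

Convert K: 0.00167 cm/s × 864 = 1.443 m/day.
Cross-sectional area A = 578 × 21.9 = 12658 m².
Hydraulic gradient i = (284.64 − 284.28) / 617 = 0.36 / 617 = 0.0005835.
Darcy's law: Q = K · A · i = 1.443 × 12658 × 0.0005835 = 10.66 m³/day.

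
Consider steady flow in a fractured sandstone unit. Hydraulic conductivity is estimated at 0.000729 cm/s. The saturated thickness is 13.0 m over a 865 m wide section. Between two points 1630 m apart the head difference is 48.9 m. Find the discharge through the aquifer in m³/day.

Convert K: 0.000729 cm/s × 864 = 0.6299 m/day.
Cross-sectional area A = 865 × 13.0 = 11245 m².
Hydraulic gradient i = Δh / L = 48.9 / 1630 = 0.03000.
Darcy's law: Q = K · A · i = 0.6299 × 11245 × 0.03000 = 212.5 m³/day.

212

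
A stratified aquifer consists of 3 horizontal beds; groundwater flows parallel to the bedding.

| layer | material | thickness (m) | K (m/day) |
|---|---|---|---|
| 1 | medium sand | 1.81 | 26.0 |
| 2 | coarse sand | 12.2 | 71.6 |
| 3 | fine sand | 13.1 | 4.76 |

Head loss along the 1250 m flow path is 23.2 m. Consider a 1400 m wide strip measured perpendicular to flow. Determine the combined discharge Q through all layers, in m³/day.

25500

Flow is parallel to layering, so each bed carries its own Darcy discharge and the transmissivities add.
Σ(K_i·b_i) = 26.0×1.81 + 71.6×12.2 + 4.76×13.1 = 982.9 m²/day.
Hydraulic gradient i = Δh / L = 23.2 / 1250 = 0.01856.
Q = Σ(K_i·b_i) · W · i = 982.9 × 1400 × 0.01856 = 25541 m³/day.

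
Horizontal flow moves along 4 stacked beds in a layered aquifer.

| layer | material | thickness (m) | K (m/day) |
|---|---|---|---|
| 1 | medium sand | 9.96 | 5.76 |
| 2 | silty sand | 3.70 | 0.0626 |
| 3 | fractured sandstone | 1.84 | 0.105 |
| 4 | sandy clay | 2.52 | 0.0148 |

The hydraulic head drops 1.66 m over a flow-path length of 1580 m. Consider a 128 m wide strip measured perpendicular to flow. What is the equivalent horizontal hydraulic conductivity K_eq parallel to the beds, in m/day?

3.21

Flow is parallel to layering, so each bed carries its own Darcy discharge and the transmissivities add.
Σ(K_i·b_i) = 5.76×9.96 + 0.0626×3.70 + 0.105×1.84 + 0.0148×2.52 = 57.83 m²/day.
Total thickness b = 18.02 m, so K_eq = Σ(K_i·b_i)/b = 3.209 m/day.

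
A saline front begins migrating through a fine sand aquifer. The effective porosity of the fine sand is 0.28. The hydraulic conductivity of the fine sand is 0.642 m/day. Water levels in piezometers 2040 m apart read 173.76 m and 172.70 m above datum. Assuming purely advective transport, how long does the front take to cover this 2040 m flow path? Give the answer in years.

4690

Hydraulic gradient i = (173.76 − 172.70) / 2040 = 1.06 / 2040 = 0.0005196.
Darcy flux q = K · i = 0.6420 × 0.0005196 = 0.0003336 m/day.
Seepage velocity v = q / n_e = 0.0003336 / 0.28 = 0.001191 m/day.
Travel time t = L / v = 2040 / 0.001191 = 1.712e+06 days = 4688 years.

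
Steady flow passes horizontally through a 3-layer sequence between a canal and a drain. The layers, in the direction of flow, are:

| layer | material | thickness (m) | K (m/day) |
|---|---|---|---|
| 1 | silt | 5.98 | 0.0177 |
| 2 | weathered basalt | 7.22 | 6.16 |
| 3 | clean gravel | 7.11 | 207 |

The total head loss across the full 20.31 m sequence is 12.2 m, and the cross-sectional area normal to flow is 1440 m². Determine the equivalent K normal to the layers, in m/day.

Flow is perpendicular to layering, so the layers act in series and the equivalent K is the thickness-weighted harmonic mean.
Total thickness L = 5.98 + 7.22 + 7.11 = 20.31 m.
Σ(b_i/K_i) = 5.98/0.0177 + 7.22/6.16 + 7.11/207 = 339.1 d.
K_eq = L / Σ(b_i/K_i) = 20.31 / 339.1 = 0.05990 m/day.

0.0599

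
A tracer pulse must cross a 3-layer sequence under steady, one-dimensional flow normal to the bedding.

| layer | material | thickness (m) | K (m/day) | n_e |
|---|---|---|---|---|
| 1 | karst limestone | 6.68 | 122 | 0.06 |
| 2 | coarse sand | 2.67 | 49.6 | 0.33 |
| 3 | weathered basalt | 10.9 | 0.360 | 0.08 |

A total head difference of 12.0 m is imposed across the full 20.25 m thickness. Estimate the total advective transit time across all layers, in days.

With flow normal to the layers, continuity requires the same specific discharge q through every layer.
Σ(b_i/K_i) = 6.68/122 + 2.67/49.6 + 10.9/0.360 = 30.39 d.
q = Δh / Σ(b_i/K_i) = 12.0 / 30.39 = 0.3949 m/day.
In each layer the seepage velocity is v_i = q/n_i, so the layer transit time is t_i = b_i·n_i / q:
  layer 1 (karst limestone): t_1 = 6.68 × 0.06 / 0.3949 = 1.015 d
  layer 2 (coarse sand): t_2 = 2.67 × 0.33 / 0.3949 = 2.231 d
  layer 3 (weathered basalt): t_3 = 10.9 × 0.08 / 0.3949 = 2.208 d
Total t = Σ t_i = 5.454 days.

5.45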